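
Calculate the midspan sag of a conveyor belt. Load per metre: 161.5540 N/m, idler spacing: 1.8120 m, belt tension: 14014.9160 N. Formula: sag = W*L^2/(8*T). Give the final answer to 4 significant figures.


sag = 161.5540 * 1.8120^2 / (8 * 14014.9160)
sag = 0.004731 m


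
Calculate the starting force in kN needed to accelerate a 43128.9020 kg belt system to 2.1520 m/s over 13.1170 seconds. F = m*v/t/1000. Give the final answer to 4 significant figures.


F = 43128.9020 * 2.1520 / 13.1170 / 1000
F = 7.076 kN


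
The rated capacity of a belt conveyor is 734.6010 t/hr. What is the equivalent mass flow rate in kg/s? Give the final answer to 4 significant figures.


m_dot = 734.6010 * 1000 / 3600
m_dot = 204.1 kg/s


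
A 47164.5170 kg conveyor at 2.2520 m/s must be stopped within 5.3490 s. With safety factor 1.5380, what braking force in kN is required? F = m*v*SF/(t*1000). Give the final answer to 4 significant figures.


F = 47164.5170 * 2.2520 / 5.3490 * 1.5380 / 1000
F = 30.54 kN


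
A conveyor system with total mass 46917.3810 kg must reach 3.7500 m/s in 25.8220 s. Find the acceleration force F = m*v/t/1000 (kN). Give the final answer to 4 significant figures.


F = 46917.3810 * 3.7500 / 25.8220 / 1000
F = 6.814 kN


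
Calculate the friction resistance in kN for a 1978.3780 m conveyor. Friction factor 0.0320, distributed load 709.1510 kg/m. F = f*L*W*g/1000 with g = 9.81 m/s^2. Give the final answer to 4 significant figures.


F = 0.0320 * 1978.3780 * 709.1510 * 9.81 / 1000
F = 440.4 kN


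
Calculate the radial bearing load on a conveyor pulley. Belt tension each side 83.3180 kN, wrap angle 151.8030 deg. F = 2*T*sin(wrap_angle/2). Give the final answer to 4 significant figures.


F = 2 * 83.3180 * sin(151.8030/2 deg)
F = 161.6 kN


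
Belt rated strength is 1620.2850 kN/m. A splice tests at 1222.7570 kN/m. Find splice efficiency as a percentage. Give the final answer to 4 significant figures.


Eff = 1222.7570 / 1620.2850 * 100
Eff = 75.47 %


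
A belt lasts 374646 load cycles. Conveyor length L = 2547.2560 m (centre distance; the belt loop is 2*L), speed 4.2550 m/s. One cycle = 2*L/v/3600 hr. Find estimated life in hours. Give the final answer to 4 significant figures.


cycle_time = 2 * 2547.2560 / 4.2550 / 3600 = 0.332583 hr
life = 374646 * 0.332583 = 124600 hours


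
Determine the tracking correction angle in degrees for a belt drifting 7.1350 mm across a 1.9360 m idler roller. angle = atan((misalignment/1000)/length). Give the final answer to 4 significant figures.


misalign_m = 7.1350 / 1000 = 0.007135 m
angle = atan(0.007135 / 1.9360)
angle = 0.2112 deg


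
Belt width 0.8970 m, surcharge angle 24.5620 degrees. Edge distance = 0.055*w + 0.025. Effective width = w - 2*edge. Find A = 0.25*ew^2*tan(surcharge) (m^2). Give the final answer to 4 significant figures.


edge = 0.055*0.8970 + 0.025 = 0.074335 m
ew = 0.8970 - 2*0.074335 = 0.74833 m
A = 0.25 * 0.74833^2 * tan(24.5620 deg)
A = 0.06398 m^2


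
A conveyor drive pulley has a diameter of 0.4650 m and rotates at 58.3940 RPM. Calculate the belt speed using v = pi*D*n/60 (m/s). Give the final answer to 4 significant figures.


v = pi * 0.4650 * 58.3940 / 60
v = 1.422 m/s


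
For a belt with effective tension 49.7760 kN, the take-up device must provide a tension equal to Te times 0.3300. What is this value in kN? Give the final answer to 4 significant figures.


T_tu = 49.7760 * 0.3300
T_tu = 16.43 kN


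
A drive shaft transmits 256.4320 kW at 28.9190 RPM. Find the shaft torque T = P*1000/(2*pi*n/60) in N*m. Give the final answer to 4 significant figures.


omega = 2*pi*28.9190/60 = 3.02839 rad/s
T = 256.4320*1000 / 3.02839
T = 84680 N*m


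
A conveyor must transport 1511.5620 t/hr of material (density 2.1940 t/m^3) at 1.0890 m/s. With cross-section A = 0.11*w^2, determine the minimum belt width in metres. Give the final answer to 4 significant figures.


A_req = 1511.5620 / (1.0890 * 2.1940 * 3600) = 0.175735 m^2
w = sqrt(0.175735 / 0.11)
w = 1.264 m


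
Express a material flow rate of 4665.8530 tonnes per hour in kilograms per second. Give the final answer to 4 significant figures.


m_dot = 4665.8530 * 1000 / 3600
m_dot = 1296 kg/s


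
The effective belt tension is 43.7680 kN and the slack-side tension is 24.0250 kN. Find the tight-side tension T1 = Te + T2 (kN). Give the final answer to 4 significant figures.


T1 = Te + T2 = 43.7680 + 24.0250
T1 = 67.79 kN


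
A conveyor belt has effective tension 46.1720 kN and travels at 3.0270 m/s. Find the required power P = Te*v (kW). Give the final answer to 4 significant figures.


P = Te * v = 46.1720 * 3.0270
P = 139.8 kW


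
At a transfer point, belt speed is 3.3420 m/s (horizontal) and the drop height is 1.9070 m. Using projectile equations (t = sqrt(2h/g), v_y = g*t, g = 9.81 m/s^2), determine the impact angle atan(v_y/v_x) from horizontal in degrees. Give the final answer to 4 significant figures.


t = sqrt(2*1.9070/9.81) = 0.623528 s
v_y = 9.81 * 0.623528 = 6.11681 m/s
angle = atan(6.11681 / 3.3420) = 61.35 deg


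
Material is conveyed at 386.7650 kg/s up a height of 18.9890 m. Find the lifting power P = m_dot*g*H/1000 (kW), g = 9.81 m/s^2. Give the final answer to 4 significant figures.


P = 386.7650 * 9.81 * 18.9890 / 1000
P = 72.05 kW


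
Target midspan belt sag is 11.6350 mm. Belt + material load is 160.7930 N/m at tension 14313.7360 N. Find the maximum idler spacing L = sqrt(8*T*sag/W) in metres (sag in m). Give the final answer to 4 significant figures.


sag = 11.6350/1000 = 0.011635 m
L = sqrt(8 * 14313.7360 * 0.011635 / 160.7930)
L = 2.879 m


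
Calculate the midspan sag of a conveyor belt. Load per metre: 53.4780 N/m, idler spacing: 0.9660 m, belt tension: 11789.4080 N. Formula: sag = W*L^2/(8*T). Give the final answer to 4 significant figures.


sag = 53.4780 * 0.9660^2 / (8 * 11789.4080)
sag = 0.0005291 m


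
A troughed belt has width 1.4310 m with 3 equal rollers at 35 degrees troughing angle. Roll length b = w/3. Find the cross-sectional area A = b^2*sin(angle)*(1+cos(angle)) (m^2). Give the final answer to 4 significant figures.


b = 1.4310/3 = 0.477 m
A = 0.477^2 * sin(35 deg) * (1 + cos(35 deg))
A = 0.2374 m^2


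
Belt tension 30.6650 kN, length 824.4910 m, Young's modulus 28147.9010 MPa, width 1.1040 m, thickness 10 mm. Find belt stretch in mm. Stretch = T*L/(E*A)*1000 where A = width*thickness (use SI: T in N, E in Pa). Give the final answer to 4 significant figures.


A = 1.1040 * 0.01 = 0.01104 m^2
Stretch = 30.6650*1000 * 824.4910 / (28147.9010e6 * 0.01104) * 1000
Stretch = 81.36 mm


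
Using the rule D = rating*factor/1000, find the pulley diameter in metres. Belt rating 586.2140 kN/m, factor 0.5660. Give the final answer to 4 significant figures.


D = 586.2140 * 0.5660 / 1000
D = 0.3318 m


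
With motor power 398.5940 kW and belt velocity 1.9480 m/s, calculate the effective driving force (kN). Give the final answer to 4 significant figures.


Te = P / v = 398.5940 / 1.9480
Te = 204.6 kN


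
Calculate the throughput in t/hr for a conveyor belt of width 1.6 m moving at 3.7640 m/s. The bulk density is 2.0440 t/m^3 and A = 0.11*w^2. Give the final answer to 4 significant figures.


A = 0.11 * 1.6^2 = 0.2816 m^2
C = 0.2816 * 3.7640 * 2.0440 * 3600
C = 7799 t/hr


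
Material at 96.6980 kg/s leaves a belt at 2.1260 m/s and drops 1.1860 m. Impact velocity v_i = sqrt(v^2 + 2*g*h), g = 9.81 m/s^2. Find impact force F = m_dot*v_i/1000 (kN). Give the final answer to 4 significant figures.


v_i = sqrt(2.1260^2 + 2*9.81*1.1860) = 5.27155 m/s
F = 96.6980 * 5.27155 / 1000
F = 0.5097 kN


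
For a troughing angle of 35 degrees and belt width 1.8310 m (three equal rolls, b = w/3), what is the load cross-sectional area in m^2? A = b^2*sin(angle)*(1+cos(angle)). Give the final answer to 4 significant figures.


b = 1.8310/3 = 0.610333 m
A = 0.610333^2 * sin(35 deg) * (1 + cos(35 deg))
A = 0.3887 m^2


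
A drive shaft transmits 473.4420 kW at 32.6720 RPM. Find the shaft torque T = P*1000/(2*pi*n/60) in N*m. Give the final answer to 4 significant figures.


omega = 2*pi*32.6720/60 = 3.4214 rad/s
T = 473.4420*1000 / 3.4214
T = 138400 N*m


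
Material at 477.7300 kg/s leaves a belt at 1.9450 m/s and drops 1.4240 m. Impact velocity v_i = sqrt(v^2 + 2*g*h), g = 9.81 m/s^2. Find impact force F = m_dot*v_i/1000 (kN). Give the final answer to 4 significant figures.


v_i = sqrt(1.9450^2 + 2*9.81*1.4240) = 5.63222 m/s
F = 477.7300 * 5.63222 / 1000
F = 2.691 kN


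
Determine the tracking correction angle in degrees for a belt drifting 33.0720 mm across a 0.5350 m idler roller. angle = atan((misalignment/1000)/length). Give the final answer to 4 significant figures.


misalign_m = 33.0720 / 1000 = 0.033072 m
angle = atan(0.033072 / 0.5350)
angle = 3.537 deg


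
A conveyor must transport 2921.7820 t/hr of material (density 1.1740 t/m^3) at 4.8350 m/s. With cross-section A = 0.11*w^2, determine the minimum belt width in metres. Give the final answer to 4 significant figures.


A_req = 2921.7820 / (4.8350 * 1.1740 * 3600) = 0.142982 m^2
w = sqrt(0.142982 / 0.11)
w = 1.140 m


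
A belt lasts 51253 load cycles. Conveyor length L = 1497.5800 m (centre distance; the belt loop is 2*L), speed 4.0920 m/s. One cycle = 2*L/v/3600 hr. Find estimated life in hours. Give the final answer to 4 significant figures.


cycle_time = 2 * 1497.5800 / 4.0920 / 3600 = 0.203321 hr
life = 51253 * 0.203321 = 10420 hours


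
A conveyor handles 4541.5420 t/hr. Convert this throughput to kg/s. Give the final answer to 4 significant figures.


m_dot = 4541.5420 * 1000 / 3600
m_dot = 1262 kg/s


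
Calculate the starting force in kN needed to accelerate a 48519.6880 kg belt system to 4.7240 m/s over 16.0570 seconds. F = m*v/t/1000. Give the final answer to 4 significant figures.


F = 48519.6880 * 4.7240 / 16.0570 / 1000
F = 14.27 kN


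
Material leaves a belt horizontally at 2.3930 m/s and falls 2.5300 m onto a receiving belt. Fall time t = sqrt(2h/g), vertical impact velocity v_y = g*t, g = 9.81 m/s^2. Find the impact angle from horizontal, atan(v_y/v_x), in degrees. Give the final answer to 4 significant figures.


t = sqrt(2*2.5300/9.81) = 0.718192 s
v_y = 9.81 * 0.718192 = 7.04546 m/s
angle = atan(7.04546 / 2.3930) = 71.24 deg


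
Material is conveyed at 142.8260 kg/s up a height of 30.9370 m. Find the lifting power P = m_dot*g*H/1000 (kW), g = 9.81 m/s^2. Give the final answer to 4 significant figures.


P = 142.8260 * 9.81 * 30.9370 / 1000
P = 43.35 kW


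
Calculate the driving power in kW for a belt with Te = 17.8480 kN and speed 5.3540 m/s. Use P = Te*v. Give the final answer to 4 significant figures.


P = Te * v = 17.8480 * 5.3540
P = 95.56 kW


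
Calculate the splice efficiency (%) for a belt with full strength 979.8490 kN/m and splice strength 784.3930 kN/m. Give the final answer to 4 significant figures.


Eff = 784.3930 / 979.8490 * 100
Eff = 80.05 %


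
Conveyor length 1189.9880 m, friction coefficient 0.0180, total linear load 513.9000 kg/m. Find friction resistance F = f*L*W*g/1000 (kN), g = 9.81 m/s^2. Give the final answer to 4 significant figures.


F = 0.0180 * 1189.9880 * 513.9000 * 9.81 / 1000
F = 108.0 kN


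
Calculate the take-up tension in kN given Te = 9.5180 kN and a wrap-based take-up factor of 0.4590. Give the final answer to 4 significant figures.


T_tu = 9.5180 * 0.4590
T_tu = 4.369 kN


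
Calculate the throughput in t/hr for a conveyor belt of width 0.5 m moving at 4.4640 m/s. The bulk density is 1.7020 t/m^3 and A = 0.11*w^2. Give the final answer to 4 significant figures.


A = 0.11 * 0.5^2 = 0.0275 m^2
C = 0.0275 * 4.4640 * 1.7020 * 3600
C = 752.2 t/hr


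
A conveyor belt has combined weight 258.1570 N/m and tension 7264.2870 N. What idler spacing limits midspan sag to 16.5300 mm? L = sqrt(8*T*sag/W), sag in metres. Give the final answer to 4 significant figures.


sag = 16.5300/1000 = 0.016530 m
L = sqrt(8 * 7264.2870 * 0.016530 / 258.1570)
L = 1.929 m


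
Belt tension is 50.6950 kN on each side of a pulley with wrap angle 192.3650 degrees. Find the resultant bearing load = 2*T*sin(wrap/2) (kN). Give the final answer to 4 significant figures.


F = 2 * 50.6950 * sin(192.3650/2 deg)
F = 100.8 kN


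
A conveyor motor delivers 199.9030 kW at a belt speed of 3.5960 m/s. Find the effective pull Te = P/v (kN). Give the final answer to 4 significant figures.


Te = P / v = 199.9030 / 3.5960
Te = 55.59 kN


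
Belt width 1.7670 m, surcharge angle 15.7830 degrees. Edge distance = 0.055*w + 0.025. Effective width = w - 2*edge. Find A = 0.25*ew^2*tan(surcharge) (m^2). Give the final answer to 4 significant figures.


edge = 0.055*1.7670 + 0.025 = 0.122185 m
ew = 1.7670 - 2*0.122185 = 1.52263 m
A = 0.25 * 1.52263^2 * tan(15.7830 deg)
A = 0.1638 m^2


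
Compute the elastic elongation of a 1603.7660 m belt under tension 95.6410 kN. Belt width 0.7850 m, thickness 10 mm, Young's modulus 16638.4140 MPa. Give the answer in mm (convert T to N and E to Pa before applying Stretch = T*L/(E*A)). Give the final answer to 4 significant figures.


A = 0.7850 * 0.01 = 0.00785 m^2
Stretch = 95.6410*1000 * 1603.7660 / (16638.4140e6 * 0.00785) * 1000
Stretch = 1174 mm


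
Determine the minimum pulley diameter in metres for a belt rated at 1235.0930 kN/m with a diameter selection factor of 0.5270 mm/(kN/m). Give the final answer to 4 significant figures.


D = 1235.0930 * 0.5270 / 1000
D = 0.6509 m


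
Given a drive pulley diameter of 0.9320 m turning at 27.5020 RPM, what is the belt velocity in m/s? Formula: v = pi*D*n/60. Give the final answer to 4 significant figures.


v = pi * 0.9320 * 27.5020 / 60
v = 1.342 m/s


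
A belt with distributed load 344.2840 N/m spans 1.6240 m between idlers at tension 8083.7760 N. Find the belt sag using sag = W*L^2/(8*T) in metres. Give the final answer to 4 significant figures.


sag = 344.2840 * 1.6240^2 / (8 * 8083.7760)
sag = 0.01404 m


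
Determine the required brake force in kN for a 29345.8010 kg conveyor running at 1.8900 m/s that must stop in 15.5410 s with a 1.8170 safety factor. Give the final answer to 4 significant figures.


F = 29345.8010 * 1.8900 / 15.5410 * 1.8170 / 1000
F = 6.485 kN


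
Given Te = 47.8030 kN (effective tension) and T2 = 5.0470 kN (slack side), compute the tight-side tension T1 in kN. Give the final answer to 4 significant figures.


T1 = Te + T2 = 47.8030 + 5.0470
T1 = 52.85 kN


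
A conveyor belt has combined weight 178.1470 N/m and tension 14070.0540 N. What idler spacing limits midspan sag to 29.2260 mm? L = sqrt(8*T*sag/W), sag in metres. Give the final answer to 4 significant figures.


sag = 29.2260/1000 = 0.029226 m
L = sqrt(8 * 14070.0540 * 0.029226 / 178.1470)
L = 4.297 m


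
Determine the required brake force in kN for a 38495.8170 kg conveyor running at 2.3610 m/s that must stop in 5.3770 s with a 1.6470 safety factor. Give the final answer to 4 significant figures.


F = 38495.8170 * 2.3610 / 5.3770 * 1.6470 / 1000
F = 27.84 kN


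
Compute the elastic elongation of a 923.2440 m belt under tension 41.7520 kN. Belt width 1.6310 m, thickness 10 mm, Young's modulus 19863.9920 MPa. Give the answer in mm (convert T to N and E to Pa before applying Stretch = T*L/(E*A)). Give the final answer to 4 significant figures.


A = 1.6310 * 0.01 = 0.01631 m^2
Stretch = 41.7520*1000 * 923.2440 / (19863.9920e6 * 0.01631) * 1000
Stretch = 119.0 mm


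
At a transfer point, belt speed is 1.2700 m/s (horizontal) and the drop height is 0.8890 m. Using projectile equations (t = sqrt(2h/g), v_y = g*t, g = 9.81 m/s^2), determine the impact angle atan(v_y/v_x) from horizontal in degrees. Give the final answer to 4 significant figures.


t = sqrt(2*0.8890/9.81) = 0.425727 s
v_y = 9.81 * 0.425727 = 4.17638 m/s
angle = atan(4.17638 / 1.2700) = 73.09 deg


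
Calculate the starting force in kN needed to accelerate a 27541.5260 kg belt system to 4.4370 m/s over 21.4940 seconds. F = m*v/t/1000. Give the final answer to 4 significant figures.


F = 27541.5260 * 4.4370 / 21.4940 / 1000
F = 5.685 kN


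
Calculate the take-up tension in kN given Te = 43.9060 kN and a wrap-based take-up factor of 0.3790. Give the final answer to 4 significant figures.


T_tu = 43.9060 * 0.3790
T_tu = 16.64 kN


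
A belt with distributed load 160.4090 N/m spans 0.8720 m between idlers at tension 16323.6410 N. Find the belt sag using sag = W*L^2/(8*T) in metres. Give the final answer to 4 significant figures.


sag = 160.4090 * 0.8720^2 / (8 * 16323.6410)
sag = 0.0009340 m


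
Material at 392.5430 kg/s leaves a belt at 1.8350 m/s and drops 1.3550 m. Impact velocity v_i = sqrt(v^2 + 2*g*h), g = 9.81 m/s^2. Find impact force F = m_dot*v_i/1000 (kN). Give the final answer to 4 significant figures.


v_i = sqrt(1.8350^2 + 2*9.81*1.3550) = 5.47287 m/s
F = 392.5430 * 5.47287 / 1000
F = 2.148 kN


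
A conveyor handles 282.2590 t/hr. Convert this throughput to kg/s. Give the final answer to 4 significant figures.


m_dot = 282.2590 * 1000 / 3600
m_dot = 78.41 kg/s


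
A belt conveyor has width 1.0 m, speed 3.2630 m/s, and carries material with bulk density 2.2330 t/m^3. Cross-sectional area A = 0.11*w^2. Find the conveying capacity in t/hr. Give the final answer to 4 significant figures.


A = 0.11 * 1.0^2 = 0.11 m^2
C = 0.11 * 3.2630 * 2.2330 * 3600
C = 2885 t/hr


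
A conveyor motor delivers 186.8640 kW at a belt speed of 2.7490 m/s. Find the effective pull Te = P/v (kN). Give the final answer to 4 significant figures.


Te = P / v = 186.8640 / 2.7490
Te = 67.98 kN


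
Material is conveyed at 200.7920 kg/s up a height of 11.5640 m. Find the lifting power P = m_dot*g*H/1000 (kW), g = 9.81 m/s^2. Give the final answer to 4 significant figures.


P = 200.7920 * 9.81 * 11.5640 / 1000
P = 22.78 kW


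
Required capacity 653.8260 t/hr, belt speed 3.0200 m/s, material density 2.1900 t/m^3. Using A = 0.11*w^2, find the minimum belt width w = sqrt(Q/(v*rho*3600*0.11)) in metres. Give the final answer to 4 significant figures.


A_req = 653.8260 / (3.0200 * 2.1900 * 3600) = 0.0274605 m^2
w = sqrt(0.0274605 / 0.11)
w = 0.4996 m


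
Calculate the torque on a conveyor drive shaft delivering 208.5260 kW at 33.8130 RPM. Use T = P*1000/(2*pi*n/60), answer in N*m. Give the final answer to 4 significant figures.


omega = 2*pi*33.8130/60 = 3.54089 rad/s
T = 208.5260*1000 / 3.54089
T = 58890 N*m


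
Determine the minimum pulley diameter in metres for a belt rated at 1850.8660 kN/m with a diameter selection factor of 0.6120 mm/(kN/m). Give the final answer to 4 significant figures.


D = 1850.8660 * 0.6120 / 1000
D = 1.133 m


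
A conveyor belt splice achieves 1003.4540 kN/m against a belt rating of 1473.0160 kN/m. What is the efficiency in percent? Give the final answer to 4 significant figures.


Eff = 1003.4540 / 1473.0160 * 100
Eff = 68.12 %


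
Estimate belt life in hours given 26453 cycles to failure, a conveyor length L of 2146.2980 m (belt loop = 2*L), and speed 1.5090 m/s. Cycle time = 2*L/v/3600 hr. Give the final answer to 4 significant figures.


cycle_time = 2 * 2146.2980 / 1.5090 / 3600 = 0.790184 hr
life = 26453 * 0.790184 = 20900 hours


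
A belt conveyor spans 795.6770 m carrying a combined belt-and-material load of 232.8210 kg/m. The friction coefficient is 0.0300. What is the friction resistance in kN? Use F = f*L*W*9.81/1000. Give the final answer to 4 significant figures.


F = 0.0300 * 795.6770 * 232.8210 * 9.81 / 1000
F = 54.52 kN


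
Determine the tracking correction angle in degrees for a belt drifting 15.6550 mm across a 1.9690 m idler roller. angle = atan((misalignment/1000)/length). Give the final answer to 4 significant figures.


misalign_m = 15.6550 / 1000 = 0.015655 m
angle = atan(0.015655 / 1.9690)
angle = 0.4555 deg


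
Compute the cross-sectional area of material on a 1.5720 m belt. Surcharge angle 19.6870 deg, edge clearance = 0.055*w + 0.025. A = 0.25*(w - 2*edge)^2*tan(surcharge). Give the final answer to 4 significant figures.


edge = 0.055*1.5720 + 0.025 = 0.11146 m
ew = 1.5720 - 2*0.11146 = 1.34908 m
A = 0.25 * 1.34908^2 * tan(19.6870 deg)
A = 0.1628 m^2


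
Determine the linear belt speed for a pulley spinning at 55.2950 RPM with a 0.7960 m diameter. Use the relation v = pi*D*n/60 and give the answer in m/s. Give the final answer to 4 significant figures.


v = pi * 0.7960 * 55.2950 / 60
v = 2.305 m/s


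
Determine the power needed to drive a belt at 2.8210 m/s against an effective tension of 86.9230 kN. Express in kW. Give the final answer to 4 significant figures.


P = Te * v = 86.9230 * 2.8210
P = 245.2 kW


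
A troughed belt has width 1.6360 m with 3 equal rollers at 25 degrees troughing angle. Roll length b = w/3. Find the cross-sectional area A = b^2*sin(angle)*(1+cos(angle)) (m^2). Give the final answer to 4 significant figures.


b = 1.6360/3 = 0.545333 m
A = 0.545333^2 * sin(25 deg) * (1 + cos(25 deg))
A = 0.2396 m^2


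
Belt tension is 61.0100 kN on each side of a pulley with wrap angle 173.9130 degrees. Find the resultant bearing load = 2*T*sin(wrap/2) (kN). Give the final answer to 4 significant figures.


F = 2 * 61.0100 * sin(173.9130/2 deg)
F = 121.8 kN


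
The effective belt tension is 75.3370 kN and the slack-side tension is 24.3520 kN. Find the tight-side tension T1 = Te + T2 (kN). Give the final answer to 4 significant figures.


T1 = Te + T2 = 75.3370 + 24.3520
T1 = 99.69 kN


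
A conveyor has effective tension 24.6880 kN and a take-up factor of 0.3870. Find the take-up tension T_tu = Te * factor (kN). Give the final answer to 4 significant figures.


T_tu = 24.6880 * 0.3870
T_tu = 9.554 kN


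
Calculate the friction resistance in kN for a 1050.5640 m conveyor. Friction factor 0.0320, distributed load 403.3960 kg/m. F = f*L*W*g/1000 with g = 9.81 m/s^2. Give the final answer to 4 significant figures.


F = 0.0320 * 1050.5640 * 403.3960 * 9.81 / 1000
F = 133.0 kN


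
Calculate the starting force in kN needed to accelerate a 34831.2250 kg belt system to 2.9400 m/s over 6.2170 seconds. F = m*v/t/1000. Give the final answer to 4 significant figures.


F = 34831.2250 * 2.9400 / 6.2170 / 1000
F = 16.47 kN


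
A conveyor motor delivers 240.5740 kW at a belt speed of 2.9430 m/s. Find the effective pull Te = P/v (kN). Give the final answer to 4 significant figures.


Te = P / v = 240.5740 / 2.9430
Te = 81.74 kN


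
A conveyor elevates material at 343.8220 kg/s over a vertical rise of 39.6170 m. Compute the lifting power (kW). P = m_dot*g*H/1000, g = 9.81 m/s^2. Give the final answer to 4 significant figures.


P = 343.8220 * 9.81 * 39.6170 / 1000
P = 133.6 kW


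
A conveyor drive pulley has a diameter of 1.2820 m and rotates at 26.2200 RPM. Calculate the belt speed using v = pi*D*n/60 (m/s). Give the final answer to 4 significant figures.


v = pi * 1.2820 * 26.2200 / 60
v = 1.760 m/s


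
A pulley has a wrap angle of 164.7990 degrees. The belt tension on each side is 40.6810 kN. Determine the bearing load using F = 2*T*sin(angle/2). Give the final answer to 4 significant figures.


F = 2 * 40.6810 * sin(164.7990/2 deg)
F = 80.65 kN


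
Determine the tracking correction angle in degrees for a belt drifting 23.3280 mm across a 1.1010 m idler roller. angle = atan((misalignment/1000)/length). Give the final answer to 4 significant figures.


misalign_m = 23.3280 / 1000 = 0.023328 m
angle = atan(0.023328 / 1.1010)
angle = 1.214 deg


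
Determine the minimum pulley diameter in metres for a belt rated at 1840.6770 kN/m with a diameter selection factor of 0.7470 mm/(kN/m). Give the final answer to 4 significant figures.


D = 1840.6770 * 0.7470 / 1000
D = 1.375 m


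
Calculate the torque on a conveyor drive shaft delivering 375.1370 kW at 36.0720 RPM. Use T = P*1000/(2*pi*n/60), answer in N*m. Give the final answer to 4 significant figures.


omega = 2*pi*36.0720/60 = 3.77745 rad/s
T = 375.1370*1000 / 3.77745
T = 99310 N*m


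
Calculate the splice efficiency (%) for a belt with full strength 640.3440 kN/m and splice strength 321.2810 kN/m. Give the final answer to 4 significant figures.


Eff = 321.2810 / 640.3440 * 100
Eff = 50.17 %


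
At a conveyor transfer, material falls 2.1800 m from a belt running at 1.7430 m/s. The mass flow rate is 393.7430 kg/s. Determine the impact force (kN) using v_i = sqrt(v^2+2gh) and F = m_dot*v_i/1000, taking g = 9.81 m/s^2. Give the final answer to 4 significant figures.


v_i = sqrt(1.7430^2 + 2*9.81*2.1800) = 6.76828 m/s
F = 393.7430 * 6.76828 / 1000
F = 2.665 kN


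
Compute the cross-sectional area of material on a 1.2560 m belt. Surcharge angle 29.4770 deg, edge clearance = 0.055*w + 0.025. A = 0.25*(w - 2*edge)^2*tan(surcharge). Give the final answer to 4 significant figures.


edge = 0.055*1.2560 + 0.025 = 0.09408 m
ew = 1.2560 - 2*0.09408 = 1.06784 m
A = 0.25 * 1.06784^2 * tan(29.4770 deg)
A = 0.1611 m^2


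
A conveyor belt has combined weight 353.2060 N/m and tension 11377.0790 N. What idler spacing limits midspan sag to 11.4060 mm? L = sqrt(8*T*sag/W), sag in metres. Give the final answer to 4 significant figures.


sag = 11.4060/1000 = 0.011406 m
L = sqrt(8 * 11377.0790 * 0.011406 / 353.2060)
L = 1.714 m


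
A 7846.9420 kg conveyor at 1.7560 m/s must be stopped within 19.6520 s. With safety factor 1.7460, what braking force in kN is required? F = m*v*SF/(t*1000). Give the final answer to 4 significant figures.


F = 7846.9420 * 1.7560 / 19.6520 * 1.7460 / 1000
F = 1.224 kN


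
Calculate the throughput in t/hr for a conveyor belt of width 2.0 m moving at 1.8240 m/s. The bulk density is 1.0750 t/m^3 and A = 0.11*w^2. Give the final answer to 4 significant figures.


A = 0.11 * 2.0^2 = 0.44 m^2
C = 0.44 * 1.8240 * 1.0750 * 3600
C = 3106 t/hr


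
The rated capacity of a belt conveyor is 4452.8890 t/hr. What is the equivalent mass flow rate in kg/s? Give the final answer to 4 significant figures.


m_dot = 4452.8890 * 1000 / 3600
m_dot = 1237 kg/s


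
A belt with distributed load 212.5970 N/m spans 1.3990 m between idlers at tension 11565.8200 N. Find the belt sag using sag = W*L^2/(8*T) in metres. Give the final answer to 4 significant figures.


sag = 212.5970 * 1.3990^2 / (8 * 11565.8200)
sag = 0.004497 m


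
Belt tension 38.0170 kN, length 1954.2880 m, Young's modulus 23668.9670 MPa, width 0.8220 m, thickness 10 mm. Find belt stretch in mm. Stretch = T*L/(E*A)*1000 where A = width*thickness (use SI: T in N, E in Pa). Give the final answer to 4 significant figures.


A = 0.8220 * 0.01 = 0.00822 m^2
Stretch = 38.0170*1000 * 1954.2880 / (23668.9670e6 * 0.00822) * 1000
Stretch = 381.9 mm


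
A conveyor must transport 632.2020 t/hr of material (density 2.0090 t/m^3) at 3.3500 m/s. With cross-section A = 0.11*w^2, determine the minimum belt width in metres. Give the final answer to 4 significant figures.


A_req = 632.2020 / (3.3500 * 2.0090 * 3600) = 0.0260933 m^2
w = sqrt(0.0260933 / 0.11)
w = 0.4870 m


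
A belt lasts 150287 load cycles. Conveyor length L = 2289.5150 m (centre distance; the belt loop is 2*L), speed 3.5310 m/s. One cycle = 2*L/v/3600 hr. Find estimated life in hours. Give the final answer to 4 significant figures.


cycle_time = 2 * 2289.5150 / 3.5310 / 3600 = 0.360225 hr
life = 150287 * 0.360225 = 54140 hours


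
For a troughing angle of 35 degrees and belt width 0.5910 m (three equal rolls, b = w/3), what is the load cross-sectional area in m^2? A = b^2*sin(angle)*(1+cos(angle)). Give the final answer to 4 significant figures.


b = 0.5910/3 = 0.197 m
A = 0.197^2 * sin(35 deg) * (1 + cos(35 deg))
A = 0.04049 m^2


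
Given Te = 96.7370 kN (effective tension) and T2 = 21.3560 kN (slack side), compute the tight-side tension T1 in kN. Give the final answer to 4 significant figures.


T1 = Te + T2 = 96.7370 + 21.3560
T1 = 118.1 kN


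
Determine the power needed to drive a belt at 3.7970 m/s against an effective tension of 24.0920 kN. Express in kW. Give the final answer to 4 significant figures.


P = Te * v = 24.0920 * 3.7970
P = 91.48 kW


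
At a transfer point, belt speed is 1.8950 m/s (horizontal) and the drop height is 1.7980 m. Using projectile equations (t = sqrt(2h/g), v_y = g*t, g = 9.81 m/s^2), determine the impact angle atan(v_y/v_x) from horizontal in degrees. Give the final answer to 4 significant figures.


t = sqrt(2*1.7980/9.81) = 0.605446 s
v_y = 9.81 * 0.605446 = 5.93943 m/s
angle = atan(5.93943 / 1.8950) = 72.30 deg


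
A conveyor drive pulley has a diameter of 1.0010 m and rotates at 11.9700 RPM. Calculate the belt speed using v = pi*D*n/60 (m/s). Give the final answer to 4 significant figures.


v = pi * 1.0010 * 11.9700 / 60
v = 0.6274 m/s


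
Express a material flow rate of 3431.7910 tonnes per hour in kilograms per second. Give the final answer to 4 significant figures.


m_dot = 3431.7910 * 1000 / 3600
m_dot = 953.3 kg/s


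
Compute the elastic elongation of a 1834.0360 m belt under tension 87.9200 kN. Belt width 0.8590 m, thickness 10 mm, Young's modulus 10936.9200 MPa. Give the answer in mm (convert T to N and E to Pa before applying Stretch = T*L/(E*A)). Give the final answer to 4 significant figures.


A = 0.8590 * 0.01 = 0.00859 m^2
Stretch = 87.9200*1000 * 1834.0360 / (10936.9200e6 * 0.00859) * 1000
Stretch = 1716 mm


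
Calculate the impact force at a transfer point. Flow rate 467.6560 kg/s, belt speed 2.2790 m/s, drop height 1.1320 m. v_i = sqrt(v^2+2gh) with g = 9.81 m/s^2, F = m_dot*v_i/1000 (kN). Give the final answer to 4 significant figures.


v_i = sqrt(2.2790^2 + 2*9.81*1.1320) = 5.23485 m/s
F = 467.6560 * 5.23485 / 1000
F = 2.448 kN


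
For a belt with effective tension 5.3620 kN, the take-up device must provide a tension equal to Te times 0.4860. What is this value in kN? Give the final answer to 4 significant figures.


T_tu = 5.3620 * 0.4860
T_tu = 2.606 kN


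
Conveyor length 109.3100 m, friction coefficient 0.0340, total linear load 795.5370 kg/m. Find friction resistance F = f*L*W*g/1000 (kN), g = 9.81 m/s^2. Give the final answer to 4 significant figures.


F = 0.0340 * 109.3100 * 795.5370 * 9.81 / 1000
F = 29.00 kN


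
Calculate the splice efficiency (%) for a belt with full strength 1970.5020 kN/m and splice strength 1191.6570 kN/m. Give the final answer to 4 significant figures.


Eff = 1191.6570 / 1970.5020 * 100
Eff = 60.47 %


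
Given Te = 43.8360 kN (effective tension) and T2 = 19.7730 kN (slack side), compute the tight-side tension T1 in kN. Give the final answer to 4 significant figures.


T1 = Te + T2 = 43.8360 + 19.7730
T1 = 63.61 kN


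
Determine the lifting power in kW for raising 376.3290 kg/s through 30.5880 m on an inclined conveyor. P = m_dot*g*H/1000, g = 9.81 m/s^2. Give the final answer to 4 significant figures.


P = 376.3290 * 9.81 * 30.5880 / 1000
P = 112.9 kW


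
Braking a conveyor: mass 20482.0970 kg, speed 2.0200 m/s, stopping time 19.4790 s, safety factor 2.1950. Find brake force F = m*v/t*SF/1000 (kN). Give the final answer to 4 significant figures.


F = 20482.0970 * 2.0200 / 19.4790 * 2.1950 / 1000
F = 4.662 kN


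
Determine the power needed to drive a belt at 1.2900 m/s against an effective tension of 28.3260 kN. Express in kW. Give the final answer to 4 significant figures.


P = Te * v = 28.3260 * 1.2900
P = 36.54 kW


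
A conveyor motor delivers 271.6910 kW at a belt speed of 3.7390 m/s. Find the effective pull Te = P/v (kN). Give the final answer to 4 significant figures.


Te = P / v = 271.6910 / 3.7390
Te = 72.66 kN


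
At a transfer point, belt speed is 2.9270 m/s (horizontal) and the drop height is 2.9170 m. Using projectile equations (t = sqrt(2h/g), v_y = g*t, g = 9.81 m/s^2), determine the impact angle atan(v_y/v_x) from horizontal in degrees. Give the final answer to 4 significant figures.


t = sqrt(2*2.9170/9.81) = 0.771167 s
v_y = 9.81 * 0.771167 = 7.56515 m/s
angle = atan(7.56515 / 2.9270) = 68.85 deg


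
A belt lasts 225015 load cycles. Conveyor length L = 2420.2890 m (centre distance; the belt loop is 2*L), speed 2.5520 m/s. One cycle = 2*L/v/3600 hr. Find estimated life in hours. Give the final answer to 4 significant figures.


cycle_time = 2 * 2420.2890 / 2.5520 / 3600 = 0.526883 hr
life = 225015 * 0.526883 = 118600 hours


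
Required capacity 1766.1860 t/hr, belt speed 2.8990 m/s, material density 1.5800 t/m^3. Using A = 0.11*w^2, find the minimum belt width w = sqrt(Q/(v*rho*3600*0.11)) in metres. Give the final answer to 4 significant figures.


A_req = 1766.1860 / (2.8990 * 1.5800 * 3600) = 0.10711 m^2
w = sqrt(0.10711 / 0.11)
w = 0.9868 m


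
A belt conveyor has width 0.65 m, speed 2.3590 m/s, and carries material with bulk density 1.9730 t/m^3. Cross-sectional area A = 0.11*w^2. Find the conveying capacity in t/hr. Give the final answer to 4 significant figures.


A = 0.11 * 0.65^2 = 0.046475 m^2
C = 0.046475 * 2.3590 * 1.9730 * 3600
C = 778.7 t/hr


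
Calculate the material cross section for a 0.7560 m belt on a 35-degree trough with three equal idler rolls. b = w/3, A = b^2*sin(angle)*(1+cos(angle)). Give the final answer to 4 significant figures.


b = 0.7560/3 = 0.252 m
A = 0.252^2 * sin(35 deg) * (1 + cos(35 deg))
A = 0.06626 m^2


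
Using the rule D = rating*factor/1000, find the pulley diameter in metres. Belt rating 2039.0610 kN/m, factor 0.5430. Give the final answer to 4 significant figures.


D = 2039.0610 * 0.5430 / 1000
D = 1.107 m


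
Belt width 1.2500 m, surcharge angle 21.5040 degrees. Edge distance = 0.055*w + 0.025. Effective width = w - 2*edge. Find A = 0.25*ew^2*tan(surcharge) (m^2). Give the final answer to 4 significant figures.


edge = 0.055*1.2500 + 0.025 = 0.09375 m
ew = 1.2500 - 2*0.09375 = 1.0625 m
A = 0.25 * 1.0625^2 * tan(21.5040 deg)
A = 0.1112 m^2


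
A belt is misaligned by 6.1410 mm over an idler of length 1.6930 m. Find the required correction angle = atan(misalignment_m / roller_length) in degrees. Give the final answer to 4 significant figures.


misalign_m = 6.1410 / 1000 = 0.006141 m
angle = atan(0.006141 / 1.6930)
angle = 0.2078 deg


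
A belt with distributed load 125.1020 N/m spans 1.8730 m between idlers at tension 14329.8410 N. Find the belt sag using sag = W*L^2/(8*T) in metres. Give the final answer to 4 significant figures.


sag = 125.1020 * 1.8730^2 / (8 * 14329.8410)
sag = 0.003828 m


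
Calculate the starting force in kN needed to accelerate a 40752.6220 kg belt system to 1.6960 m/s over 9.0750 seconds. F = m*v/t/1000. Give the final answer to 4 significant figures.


F = 40752.6220 * 1.6960 / 9.0750 / 1000
F = 7.616 kN


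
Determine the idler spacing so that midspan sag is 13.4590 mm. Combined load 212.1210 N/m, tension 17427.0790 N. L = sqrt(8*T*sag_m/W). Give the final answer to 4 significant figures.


sag = 13.4590/1000 = 0.013459 m
L = sqrt(8 * 17427.0790 * 0.013459 / 212.1210)
L = 2.974 m


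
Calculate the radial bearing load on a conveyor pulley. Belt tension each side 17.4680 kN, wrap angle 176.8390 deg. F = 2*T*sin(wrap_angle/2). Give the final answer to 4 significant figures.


F = 2 * 17.4680 * sin(176.8390/2 deg)
F = 34.92 kN


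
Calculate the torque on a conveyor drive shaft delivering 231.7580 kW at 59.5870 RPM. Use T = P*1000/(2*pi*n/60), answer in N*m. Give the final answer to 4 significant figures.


omega = 2*pi*59.5870/60 = 6.23994 rad/s
T = 231.7580*1000 / 6.23994
T = 37140 N*m


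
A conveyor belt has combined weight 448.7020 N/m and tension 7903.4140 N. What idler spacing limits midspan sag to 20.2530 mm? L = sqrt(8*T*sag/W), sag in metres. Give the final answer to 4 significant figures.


sag = 20.2530/1000 = 0.020253 m
L = sqrt(8 * 7903.4140 * 0.020253 / 448.7020)
L = 1.689 m


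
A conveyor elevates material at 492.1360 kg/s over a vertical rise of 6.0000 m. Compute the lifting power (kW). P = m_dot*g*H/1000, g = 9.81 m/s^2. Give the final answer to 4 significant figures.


P = 492.1360 * 9.81 * 6.0000 / 1000
P = 28.97 kW


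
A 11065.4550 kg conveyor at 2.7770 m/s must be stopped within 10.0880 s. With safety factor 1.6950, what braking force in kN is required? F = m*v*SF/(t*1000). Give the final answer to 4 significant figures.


F = 11065.4550 * 2.7770 / 10.0880 * 1.6950 / 1000
F = 5.163 kN


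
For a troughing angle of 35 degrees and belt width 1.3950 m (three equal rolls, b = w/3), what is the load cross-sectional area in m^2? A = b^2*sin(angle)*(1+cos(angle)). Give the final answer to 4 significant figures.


b = 1.3950/3 = 0.465 m
A = 0.465^2 * sin(35 deg) * (1 + cos(35 deg))
A = 0.2256 m^2


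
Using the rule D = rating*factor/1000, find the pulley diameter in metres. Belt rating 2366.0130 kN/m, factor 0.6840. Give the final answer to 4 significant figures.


D = 2366.0130 * 0.6840 / 1000
D = 1.618 m


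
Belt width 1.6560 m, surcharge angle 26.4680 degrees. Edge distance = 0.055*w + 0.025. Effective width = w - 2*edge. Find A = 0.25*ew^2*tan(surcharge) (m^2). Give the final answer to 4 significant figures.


edge = 0.055*1.6560 + 0.025 = 0.11608 m
ew = 1.6560 - 2*0.11608 = 1.42384 m
A = 0.25 * 1.42384^2 * tan(26.4680 deg)
A = 0.2523 m^2


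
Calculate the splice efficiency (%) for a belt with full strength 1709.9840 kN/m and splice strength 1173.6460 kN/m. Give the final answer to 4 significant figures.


Eff = 1173.6460 / 1709.9840 * 100
Eff = 68.63 %


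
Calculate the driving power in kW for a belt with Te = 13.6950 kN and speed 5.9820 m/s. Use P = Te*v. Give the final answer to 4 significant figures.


P = Te * v = 13.6950 * 5.9820
P = 81.92 kW


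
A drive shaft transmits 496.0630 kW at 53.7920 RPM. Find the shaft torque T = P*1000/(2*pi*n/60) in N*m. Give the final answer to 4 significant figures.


omega = 2*pi*53.7920/60 = 5.63309 rad/s
T = 496.0630*1000 / 5.63309
T = 88060 N*m


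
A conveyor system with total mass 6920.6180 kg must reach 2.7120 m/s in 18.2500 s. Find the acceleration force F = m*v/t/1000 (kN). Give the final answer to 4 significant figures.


F = 6920.6180 * 2.7120 / 18.2500 / 1000
F = 1.028 kN


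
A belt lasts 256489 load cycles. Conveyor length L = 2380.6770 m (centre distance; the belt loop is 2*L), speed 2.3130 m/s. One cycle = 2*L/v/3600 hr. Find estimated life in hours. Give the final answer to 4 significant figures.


cycle_time = 2 * 2380.6770 / 2.3130 / 3600 = 0.571811 hr
life = 256489 * 0.571811 = 146700 hours


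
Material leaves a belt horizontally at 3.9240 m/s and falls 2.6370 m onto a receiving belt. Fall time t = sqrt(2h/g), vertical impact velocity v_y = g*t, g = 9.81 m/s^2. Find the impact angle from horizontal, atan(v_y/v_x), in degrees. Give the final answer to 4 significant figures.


t = sqrt(2*2.6370/9.81) = 0.733222 s
v_y = 9.81 * 0.733222 = 7.19291 m/s
angle = atan(7.19291 / 3.9240) = 61.39 deg


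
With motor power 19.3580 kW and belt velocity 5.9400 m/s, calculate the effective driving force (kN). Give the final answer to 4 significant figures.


Te = P / v = 19.3580 / 5.9400
Te = 3.259 kN


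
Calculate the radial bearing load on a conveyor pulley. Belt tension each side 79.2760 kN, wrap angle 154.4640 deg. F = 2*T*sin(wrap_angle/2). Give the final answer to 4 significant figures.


F = 2 * 79.2760 * sin(154.4640/2 deg)
F = 154.6 kN


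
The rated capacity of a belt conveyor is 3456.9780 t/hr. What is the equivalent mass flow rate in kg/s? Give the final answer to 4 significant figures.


m_dot = 3456.9780 * 1000 / 3600
m_dot = 960.3 kg/s
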